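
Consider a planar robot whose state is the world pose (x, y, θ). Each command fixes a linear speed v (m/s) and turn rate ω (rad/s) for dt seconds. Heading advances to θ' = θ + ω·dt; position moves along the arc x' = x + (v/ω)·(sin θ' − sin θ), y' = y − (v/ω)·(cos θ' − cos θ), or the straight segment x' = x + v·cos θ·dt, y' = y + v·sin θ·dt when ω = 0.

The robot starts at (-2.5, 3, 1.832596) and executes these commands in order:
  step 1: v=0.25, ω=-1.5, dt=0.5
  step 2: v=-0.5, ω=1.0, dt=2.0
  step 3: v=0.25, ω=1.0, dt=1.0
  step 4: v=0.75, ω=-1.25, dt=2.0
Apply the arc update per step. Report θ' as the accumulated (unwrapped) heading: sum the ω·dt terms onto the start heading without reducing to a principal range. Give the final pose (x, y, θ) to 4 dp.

(-3.3757, 2.6316, 1.5826)

step 1: θ'=1.0826 (R=-0.1667) → pose (-2.4862, 3.1213, 1.0826)
step 2: θ'=3.0826 (R=-0.5000) → pose (-2.0741, 2.3877, 3.0826)
step 3: θ'=4.0826 (R=0.2500) → pose (-2.2909, 2.2853, 4.0826)
step 4: θ'=1.5826 (R=-0.6000) → pose (-3.3757, 2.6316, 1.5826)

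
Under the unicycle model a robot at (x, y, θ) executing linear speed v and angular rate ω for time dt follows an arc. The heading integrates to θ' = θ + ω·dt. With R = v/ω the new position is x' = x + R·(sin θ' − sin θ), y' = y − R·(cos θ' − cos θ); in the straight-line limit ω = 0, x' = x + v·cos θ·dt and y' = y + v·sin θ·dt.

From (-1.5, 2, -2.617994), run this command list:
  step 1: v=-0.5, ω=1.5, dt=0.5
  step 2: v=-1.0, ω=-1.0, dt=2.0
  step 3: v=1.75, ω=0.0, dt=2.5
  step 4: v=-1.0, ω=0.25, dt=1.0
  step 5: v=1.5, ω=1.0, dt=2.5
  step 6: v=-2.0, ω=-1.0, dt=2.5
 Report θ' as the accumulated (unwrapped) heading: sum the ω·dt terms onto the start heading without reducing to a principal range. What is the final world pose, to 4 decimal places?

step 1: θ'=-1.8680 (R=-0.3333) → pose (-1.3479, 2.1911, -1.8680)
step 2: θ'=-3.8680 (R=1.0000) → pose (0.2724, 2.6458, -3.8680)
step 3: θ'=-3.8680 (straight) → pose (-2.9982, 5.5516, -3.8680)
step 4: θ'=-3.6180 (R=-4.0000) → pose (-2.1758, 4.9873, -3.6180)
step 5: θ'=-1.1180 (R=1.5000) → pose (-4.2125, 2.9981, -1.1180)
step 6: θ'=-3.6180 (R=2.0000) → pose (-1.4969, 5.6503, -3.6180)

(-1.4969, 5.6503, -3.6180)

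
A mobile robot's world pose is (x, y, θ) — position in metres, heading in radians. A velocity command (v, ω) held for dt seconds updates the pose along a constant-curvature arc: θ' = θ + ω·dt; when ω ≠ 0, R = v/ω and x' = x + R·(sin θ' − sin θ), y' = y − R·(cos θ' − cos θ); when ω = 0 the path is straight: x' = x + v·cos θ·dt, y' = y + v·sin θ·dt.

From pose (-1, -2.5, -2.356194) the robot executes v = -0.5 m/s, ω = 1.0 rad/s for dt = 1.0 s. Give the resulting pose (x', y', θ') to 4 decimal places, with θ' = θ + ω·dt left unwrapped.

θ' = -2.3562 + 1.0·1.0 = -1.3562
R = v/ω = -0.5/1.0 = -0.5000
x' = -1 + -0.5000·(sin -1.3562 − sin -2.3562) = -0.8650
y' = -2.5 − -0.5000·(cos -1.3562 − cos -2.3562) = -2.0400

(-0.8650, -2.0400, -1.3562)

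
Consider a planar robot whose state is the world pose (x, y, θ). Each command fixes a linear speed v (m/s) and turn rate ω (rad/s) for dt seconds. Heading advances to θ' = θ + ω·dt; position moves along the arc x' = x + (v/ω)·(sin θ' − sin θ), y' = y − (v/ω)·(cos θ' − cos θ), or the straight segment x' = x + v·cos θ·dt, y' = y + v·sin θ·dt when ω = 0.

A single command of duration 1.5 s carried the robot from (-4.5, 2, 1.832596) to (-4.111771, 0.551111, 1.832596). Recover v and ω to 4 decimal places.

Δθ = 1.832596 − 1.832596 = 0.000000
ω = Δθ/dt = 0.000000/1.5 = 0.0000
ω = 0 → v = (Δx·cos θ + Δy·sin θ)/dt = -1.0000

v = -1.0000, ω = 0.0000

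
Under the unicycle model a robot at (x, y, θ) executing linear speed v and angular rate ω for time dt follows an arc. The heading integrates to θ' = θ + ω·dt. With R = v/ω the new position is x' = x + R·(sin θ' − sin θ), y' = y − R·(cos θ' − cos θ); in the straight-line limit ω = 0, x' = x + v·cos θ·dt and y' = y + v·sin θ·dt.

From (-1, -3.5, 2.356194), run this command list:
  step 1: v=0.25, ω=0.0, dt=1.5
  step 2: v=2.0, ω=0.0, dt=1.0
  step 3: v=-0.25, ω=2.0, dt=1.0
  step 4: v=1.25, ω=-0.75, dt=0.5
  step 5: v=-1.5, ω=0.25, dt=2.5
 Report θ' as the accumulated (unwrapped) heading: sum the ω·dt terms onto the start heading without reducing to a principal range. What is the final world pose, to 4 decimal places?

step 1: θ'=2.3562 (straight) → pose (-1.2652, -3.2348, 2.3562)
step 2: θ'=2.3562 (straight) → pose (-2.6794, -1.8206, 2.3562)
step 3: θ'=4.3562 (R=-0.1250) → pose (-2.4738, -1.7758, 4.3562)
step 4: θ'=3.9812 (R=-1.6667) → pose (-2.7953, -2.3076, 3.9812)
step 5: θ'=4.6062 (R=-6.0000) → pose (-1.2953, 1.0630, 4.6062)

(-1.2953, 1.0630, 4.6062)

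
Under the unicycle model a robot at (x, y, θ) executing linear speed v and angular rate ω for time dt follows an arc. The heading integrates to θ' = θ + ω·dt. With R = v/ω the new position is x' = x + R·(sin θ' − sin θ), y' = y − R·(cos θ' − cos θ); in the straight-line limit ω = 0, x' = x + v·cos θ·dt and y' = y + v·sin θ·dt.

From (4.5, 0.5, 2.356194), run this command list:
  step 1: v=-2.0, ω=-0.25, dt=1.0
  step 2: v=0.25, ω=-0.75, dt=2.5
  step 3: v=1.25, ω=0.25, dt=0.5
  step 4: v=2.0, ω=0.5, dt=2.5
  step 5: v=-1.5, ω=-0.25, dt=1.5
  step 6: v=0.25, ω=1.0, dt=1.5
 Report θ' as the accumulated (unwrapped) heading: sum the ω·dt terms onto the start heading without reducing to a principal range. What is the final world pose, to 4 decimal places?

step 1: θ'=2.1062 (R=8.0000) → pose (5.7237, -1.0754, 2.1062)
step 2: θ'=0.2312 (R=-0.3333) → pose (5.9340, -0.5809, 0.2312)
step 3: θ'=0.3562 (R=5.0000) → pose (6.5318, -0.4000, 0.3562)
step 4: θ'=1.6062 (R=4.0000) → pose (9.1345, 3.4904, 1.6062)
step 5: θ'=1.2312 (R=6.0000) → pose (8.7956, 1.2794, 1.2312)
step 6: θ'=2.7312 (R=0.2500) → pose (8.6596, 1.5919, 2.7312)

(8.6596, 1.5919, 2.7312)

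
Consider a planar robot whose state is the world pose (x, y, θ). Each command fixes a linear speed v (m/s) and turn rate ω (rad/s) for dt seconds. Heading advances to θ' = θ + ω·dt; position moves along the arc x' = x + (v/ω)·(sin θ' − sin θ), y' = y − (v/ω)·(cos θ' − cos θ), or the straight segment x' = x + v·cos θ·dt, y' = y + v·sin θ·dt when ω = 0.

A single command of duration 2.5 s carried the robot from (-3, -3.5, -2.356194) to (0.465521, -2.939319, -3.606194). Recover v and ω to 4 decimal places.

Δθ = -3.606194 − -2.356194 = -1.250000
ω = Δθ/dt = -1.250000/2.5 = -0.5000
R = Δx/(sin θ' − sin θ) = 3.0000
v = R·ω = 3.0000·-0.5000 = -1.5000

v = -1.5000, ω = -0.5000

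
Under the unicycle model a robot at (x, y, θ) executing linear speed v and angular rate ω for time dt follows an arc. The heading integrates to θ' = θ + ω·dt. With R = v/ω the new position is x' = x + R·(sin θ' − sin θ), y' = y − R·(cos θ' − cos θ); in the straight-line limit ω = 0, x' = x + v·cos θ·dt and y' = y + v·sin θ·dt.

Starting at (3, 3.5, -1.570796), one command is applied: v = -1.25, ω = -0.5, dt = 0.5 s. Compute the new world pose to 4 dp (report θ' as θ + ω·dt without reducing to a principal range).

θ' = -1.5708 + -0.5·0.5 = -1.8208
R = v/ω = -1.25/-0.5 = 2.5000
x' = 3 + 2.5000·(sin -1.8208 − sin -1.5708) = 3.0777
y' = 3.5 − 2.5000·(cos -1.8208 − cos -1.5708) = 4.1185

(3.0777, 4.1185, -1.8208)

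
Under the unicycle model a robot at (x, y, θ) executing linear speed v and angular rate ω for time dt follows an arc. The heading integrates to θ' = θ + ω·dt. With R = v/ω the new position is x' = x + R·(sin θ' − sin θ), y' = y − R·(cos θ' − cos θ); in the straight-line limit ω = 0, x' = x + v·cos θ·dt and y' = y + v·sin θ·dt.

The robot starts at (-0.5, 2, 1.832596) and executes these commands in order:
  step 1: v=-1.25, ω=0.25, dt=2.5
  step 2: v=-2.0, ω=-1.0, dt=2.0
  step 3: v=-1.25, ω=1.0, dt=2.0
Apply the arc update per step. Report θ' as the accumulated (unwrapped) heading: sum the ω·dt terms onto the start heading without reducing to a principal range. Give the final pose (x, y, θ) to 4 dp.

step 1: θ'=2.4576 (R=-5.0000) → pose (1.1702, -0.5812, 2.4576)
step 2: θ'=0.4576 (R=2.0000) → pose (0.7899, -3.9255, 0.4576)
step 3: θ'=2.4576 (R=-1.2500) → pose (0.5523, -6.0157, 2.4576)

(0.5523, -6.0157, 2.4576)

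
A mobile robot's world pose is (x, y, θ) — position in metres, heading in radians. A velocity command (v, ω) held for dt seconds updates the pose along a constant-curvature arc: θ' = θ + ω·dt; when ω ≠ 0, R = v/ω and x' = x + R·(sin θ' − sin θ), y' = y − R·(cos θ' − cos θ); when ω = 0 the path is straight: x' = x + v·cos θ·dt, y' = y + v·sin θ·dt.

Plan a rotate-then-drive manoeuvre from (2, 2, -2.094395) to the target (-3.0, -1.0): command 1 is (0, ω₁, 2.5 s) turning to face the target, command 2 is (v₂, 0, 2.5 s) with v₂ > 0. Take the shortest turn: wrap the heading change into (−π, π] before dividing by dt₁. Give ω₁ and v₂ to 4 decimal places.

heading to target = atan2(-1−2, -3−2) = -2.6012
Δθ = wrap(-2.6012 − -2.0944) = -0.5068; ω₁ = Δθ/dt₁ = -0.2027
distance = √((-3−2)² + (-1−2)²) = 5.8310; v₂ = distance/dt₂ = 2.3324

ω₁ = -0.2027, v₂ = 2.3324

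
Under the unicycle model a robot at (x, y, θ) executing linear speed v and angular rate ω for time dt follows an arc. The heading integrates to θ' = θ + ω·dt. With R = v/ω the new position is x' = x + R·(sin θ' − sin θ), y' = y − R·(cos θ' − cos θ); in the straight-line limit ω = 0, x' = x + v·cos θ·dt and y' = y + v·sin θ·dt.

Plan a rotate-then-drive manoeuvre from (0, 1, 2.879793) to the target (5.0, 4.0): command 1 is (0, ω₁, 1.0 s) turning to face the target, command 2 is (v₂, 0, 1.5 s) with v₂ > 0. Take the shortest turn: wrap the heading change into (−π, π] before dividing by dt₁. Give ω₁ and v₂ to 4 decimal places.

ω₁ = -2.3394, v₂ = 3.8873

heading to target = atan2(4−1, 5−0) = 0.5404
Δθ = wrap(0.5404 − 2.8798) = -2.3394; ω₁ = Δθ/dt₁ = -2.3394
distance = √((5−0)² + (4−1)²) = 5.8310; v₂ = distance/dt₂ = 3.8873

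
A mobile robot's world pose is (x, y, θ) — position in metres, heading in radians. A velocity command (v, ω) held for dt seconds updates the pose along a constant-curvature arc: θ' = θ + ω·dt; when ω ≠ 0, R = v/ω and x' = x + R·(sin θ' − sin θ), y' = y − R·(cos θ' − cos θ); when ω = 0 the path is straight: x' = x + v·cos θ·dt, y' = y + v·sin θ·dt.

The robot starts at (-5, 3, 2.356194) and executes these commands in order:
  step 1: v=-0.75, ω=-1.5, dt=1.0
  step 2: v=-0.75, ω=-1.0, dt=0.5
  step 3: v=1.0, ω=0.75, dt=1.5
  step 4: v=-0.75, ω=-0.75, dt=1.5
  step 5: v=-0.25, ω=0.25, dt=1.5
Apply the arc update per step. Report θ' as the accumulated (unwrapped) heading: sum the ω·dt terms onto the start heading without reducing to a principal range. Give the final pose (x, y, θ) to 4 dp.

step 1: θ'=0.8562 (R=0.5000) → pose (-4.9759, 2.3188, 0.8562)
step 2: θ'=0.3562 (R=0.7500) → pose (-5.2809, 2.1074, 0.3562)
step 3: θ'=1.4812 (R=1.3333) → pose (-4.4178, 3.2377, 1.4812)
step 4: θ'=0.3562 (R=1.0000) → pose (-5.0651, 2.3899, 0.3562)
step 5: θ'=0.7312 (R=-1.0000) → pose (-5.3841, 2.1971, 0.7312)

(-5.3841, 2.1971, 0.7312)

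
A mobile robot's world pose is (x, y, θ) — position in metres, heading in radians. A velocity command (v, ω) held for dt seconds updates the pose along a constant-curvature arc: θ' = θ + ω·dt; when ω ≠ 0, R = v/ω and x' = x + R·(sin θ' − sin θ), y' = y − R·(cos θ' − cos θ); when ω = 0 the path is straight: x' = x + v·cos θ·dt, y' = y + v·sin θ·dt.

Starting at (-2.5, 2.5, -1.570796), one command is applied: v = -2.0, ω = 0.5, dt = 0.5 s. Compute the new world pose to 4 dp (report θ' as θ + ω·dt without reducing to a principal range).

θ' = -1.5708 + 0.5·0.5 = -1.3208
R = v/ω = -2.0/0.5 = -4.0000
x' = -2.5 + -4.0000·(sin -1.3208 − sin -1.5708) = -2.6244
y' = 2.5 − -4.0000·(cos -1.3208 − cos -1.5708) = 3.4896

(-2.6244, 3.4896, -1.3208)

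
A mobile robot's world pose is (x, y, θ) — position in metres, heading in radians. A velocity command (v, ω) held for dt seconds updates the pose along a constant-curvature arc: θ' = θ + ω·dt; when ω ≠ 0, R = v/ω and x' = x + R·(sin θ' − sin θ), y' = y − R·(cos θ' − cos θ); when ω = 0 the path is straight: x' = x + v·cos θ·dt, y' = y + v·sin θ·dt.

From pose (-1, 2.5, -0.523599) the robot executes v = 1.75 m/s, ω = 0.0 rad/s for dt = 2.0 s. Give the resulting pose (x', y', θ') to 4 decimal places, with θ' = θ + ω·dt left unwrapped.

θ' = -0.5236 + 0.0·2.0 = -0.5236
ω = 0 → straight: x' = -1 + 1.75·cos(-0.5236)·2.0 = 2.0311
y' = 2.5 + 1.75·sin(-0.5236)·2.0 = 0.7500

(2.0311, 0.7500, -0.5236)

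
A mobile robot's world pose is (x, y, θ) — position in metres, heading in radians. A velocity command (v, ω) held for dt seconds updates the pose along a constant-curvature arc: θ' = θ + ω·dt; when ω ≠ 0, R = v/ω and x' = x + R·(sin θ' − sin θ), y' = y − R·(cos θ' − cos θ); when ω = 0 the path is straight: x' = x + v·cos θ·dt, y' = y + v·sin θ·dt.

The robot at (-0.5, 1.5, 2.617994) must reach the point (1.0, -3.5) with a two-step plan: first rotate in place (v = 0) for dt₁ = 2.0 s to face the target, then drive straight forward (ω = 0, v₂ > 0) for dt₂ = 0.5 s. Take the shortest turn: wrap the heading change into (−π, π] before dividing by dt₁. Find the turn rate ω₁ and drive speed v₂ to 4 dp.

ω₁ = 1.1929, v₂ = 10.4403

heading to target = atan2(-3.5−1.5, 1−-0.5) = -1.2793
Δθ = wrap(-1.2793 − 2.6180) = 2.3859; ω₁ = Δθ/dt₁ = 1.1929
distance = √((1−-0.5)² + (-3.5−1.5)²) = 5.2202; v₂ = distance/dt₂ = 10.4403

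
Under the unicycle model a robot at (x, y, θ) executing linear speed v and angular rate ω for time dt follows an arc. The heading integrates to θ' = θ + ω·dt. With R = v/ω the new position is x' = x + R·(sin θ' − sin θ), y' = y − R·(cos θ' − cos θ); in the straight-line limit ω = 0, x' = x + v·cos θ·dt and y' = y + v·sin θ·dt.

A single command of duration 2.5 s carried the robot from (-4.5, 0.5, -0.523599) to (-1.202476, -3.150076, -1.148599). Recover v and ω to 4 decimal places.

Δθ = -1.148599 − -0.523599 = -0.625000
ω = Δθ/dt = -0.625000/2.5 = -0.2500
R = −Δy/(cos θ' − cos θ) = -8.0000
v = R·ω = -8.0000·-0.2500 = 2.0000

v = 2.0000, ω = -0.2500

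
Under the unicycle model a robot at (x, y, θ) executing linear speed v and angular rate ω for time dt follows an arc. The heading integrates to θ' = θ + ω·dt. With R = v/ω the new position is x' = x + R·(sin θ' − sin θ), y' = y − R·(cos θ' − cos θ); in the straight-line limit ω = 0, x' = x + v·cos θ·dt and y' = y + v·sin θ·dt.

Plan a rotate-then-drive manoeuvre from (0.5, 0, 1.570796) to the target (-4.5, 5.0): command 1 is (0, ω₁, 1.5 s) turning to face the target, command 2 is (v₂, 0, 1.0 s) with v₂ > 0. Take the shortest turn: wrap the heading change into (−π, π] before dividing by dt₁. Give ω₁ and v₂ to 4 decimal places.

heading to target = atan2(5−0, -4.5−0.5) = 2.3562
Δθ = wrap(2.3562 − 1.5708) = 0.7854; ω₁ = Δθ/dt₁ = 0.5236
distance = √((-4.5−0.5)² + (5−0)²) = 7.0711; v₂ = distance/dt₂ = 7.0711

ω₁ = 0.5236, v₂ = 7.0711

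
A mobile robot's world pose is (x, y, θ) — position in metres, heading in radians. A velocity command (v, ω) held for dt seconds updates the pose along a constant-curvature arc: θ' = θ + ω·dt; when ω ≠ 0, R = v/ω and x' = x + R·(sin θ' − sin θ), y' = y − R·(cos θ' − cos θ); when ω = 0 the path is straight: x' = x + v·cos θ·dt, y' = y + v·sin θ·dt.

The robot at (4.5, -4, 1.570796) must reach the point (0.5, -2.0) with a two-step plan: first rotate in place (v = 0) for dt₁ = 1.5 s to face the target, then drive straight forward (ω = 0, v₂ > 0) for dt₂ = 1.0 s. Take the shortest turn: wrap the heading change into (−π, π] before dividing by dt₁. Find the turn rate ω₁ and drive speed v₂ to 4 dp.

heading to target = atan2(-2−-4, 0.5−4.5) = 2.6779
Δθ = wrap(2.6779 − 1.5708) = 1.1071; ω₁ = Δθ/dt₁ = 0.7381
distance = √((0.5−4.5)² + (-2−-4)²) = 4.4721; v₂ = distance/dt₂ = 4.4721

ω₁ = 0.7381, v₂ = 4.4721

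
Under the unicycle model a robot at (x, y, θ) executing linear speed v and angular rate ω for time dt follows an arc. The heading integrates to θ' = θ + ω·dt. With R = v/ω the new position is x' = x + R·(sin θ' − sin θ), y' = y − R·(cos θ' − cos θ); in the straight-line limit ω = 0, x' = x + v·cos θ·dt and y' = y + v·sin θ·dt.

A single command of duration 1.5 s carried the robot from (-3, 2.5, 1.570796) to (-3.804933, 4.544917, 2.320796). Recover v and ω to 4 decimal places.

v = 1.5000, ω = 0.5000

Δθ = 2.320796 − 1.570796 = 0.750000
ω = Δθ/dt = 0.750000/1.5 = 0.5000
R = −Δy/(cos θ' − cos θ) = 3.0000
v = R·ω = 3.0000·0.5000 = 1.5000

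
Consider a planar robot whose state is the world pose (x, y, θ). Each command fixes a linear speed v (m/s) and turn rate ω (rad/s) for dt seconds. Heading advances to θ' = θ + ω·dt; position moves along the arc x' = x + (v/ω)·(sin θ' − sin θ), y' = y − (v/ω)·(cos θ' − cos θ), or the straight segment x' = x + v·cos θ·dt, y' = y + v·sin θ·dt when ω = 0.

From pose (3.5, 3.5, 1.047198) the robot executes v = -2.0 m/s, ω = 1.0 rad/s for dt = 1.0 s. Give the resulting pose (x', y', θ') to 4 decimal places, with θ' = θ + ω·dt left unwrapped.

(3.4547, 1.5828, 2.0472)

θ' = 1.0472 + 1.0·1.0 = 2.0472
R = v/ω = -2.0/1.0 = -2.0000
x' = 3.5 + -2.0000·(sin 2.0472 − sin 1.0472) = 3.4547
y' = 3.5 − -2.0000·(cos 2.0472 − cos 1.0472) = 1.5828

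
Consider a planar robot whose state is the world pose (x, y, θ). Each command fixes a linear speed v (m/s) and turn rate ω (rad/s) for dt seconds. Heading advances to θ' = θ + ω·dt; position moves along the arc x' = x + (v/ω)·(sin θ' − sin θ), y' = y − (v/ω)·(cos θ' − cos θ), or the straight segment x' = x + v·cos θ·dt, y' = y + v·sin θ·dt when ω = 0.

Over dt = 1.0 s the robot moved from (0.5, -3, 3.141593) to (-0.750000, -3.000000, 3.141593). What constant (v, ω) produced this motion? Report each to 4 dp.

v = 1.2500, ω = 0.0000

Δθ = 3.141593 − 3.141593 = 0.000000
ω = Δθ/dt = 0.000000/1.0 = 0.0000
ω = 0 → v = (Δx·cos θ + Δy·sin θ)/dt = 1.2500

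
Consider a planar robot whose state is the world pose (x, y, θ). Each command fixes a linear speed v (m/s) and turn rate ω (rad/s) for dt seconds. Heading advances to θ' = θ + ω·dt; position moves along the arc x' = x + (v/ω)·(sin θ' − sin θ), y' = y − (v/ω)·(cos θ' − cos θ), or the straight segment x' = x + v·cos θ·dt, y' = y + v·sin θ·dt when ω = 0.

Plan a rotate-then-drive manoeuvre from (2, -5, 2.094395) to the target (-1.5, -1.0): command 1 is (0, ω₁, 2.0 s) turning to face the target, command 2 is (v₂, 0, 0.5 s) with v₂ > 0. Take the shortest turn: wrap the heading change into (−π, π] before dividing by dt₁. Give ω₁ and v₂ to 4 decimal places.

heading to target = atan2(-1−-5, -1.5−2) = 2.2896
Δθ = wrap(2.2896 − 2.0944) = 0.1952; ω₁ = Δθ/dt₁ = 0.0976
distance = √((-1.5−2)² + (-1−-5)²) = 5.3151; v₂ = distance/dt₂ = 10.6301

ω₁ = 0.0976, v₂ = 10.6301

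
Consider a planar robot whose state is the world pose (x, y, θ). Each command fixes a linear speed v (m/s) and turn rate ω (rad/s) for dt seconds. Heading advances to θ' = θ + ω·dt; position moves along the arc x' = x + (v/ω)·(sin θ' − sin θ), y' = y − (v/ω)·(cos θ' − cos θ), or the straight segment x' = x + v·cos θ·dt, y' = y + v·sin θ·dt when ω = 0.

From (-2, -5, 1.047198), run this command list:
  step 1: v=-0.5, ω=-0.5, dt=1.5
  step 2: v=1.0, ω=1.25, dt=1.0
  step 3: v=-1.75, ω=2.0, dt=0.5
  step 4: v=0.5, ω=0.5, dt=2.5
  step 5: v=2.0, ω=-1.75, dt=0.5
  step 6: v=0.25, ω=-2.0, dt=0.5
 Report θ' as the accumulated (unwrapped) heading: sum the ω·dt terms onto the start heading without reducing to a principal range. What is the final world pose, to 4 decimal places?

step 1: θ'=0.2972 (R=1.0000) → pose (-2.5732, -5.4562, 0.2972)
step 2: θ'=1.5472 (R=0.8000) → pose (-2.0077, -4.7101, 1.5472)
step 3: θ'=2.5472 (R=-0.8750) → pose (-1.6229, -5.4557, 2.5472)
step 4: θ'=3.7972 (R=1.0000) → pose (-2.7926, -5.4915, 3.7972)
step 5: θ'=2.9222 (R=-1.1429) → pose (-3.7380, -5.7010, 2.9222)
step 6: θ'=1.9222 (R=-0.1250) → pose (-3.8282, -5.6221, 1.9222)

(-3.8282, -5.6221, 1.9222)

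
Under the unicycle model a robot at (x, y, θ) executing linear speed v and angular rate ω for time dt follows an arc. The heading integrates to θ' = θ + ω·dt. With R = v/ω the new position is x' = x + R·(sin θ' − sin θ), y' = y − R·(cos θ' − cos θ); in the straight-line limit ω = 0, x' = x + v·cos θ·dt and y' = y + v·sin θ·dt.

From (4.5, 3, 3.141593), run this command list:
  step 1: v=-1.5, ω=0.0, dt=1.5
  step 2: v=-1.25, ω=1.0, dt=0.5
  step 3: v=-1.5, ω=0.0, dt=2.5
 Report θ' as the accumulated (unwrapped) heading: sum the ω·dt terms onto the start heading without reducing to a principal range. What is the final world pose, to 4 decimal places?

(10.6402, 4.9509, 3.6416)

step 1: θ'=3.1416 (straight) → pose (6.7500, 3.0000, 3.1416)
step 2: θ'=3.6416 (R=-1.2500) → pose (7.3493, 3.1530, 3.6416)
step 3: θ'=3.6416 (straight) → pose (10.6402, 4.9509, 3.6416)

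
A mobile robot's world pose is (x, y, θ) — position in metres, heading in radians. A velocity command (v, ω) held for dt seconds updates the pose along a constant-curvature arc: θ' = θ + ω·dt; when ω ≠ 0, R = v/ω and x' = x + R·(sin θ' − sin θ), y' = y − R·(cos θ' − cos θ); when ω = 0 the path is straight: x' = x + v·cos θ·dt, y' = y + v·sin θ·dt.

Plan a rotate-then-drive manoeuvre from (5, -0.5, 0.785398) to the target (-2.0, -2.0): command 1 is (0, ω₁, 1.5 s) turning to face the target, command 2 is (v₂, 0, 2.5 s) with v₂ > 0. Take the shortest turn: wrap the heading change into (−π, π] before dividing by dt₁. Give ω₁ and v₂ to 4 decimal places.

heading to target = atan2(-2−-0.5, -2−5) = -2.9305
Δθ = wrap(-2.9305 − 0.7854) = 2.5673; ω₁ = Δθ/dt₁ = 1.7115
distance = √((-2−5)² + (-2−-0.5)²) = 7.1589; v₂ = distance/dt₂ = 2.8636

ω₁ = 1.7115, v₂ = 2.8636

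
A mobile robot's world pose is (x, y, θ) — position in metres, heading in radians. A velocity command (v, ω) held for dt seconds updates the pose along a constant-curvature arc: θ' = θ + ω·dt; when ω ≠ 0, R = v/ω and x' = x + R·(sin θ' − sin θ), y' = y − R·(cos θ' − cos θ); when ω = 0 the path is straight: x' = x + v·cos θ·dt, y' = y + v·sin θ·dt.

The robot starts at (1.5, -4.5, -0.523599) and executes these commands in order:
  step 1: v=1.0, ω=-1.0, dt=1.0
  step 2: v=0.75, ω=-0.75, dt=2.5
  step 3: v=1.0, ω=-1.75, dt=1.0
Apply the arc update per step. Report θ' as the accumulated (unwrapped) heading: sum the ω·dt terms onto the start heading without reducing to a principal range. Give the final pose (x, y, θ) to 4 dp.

(0.3731, -5.5391, -5.1486)

step 1: θ'=-1.5236 (R=-1.0000) → pose (1.9989, -5.3188, -1.5236)
step 2: θ'=-3.3986 (R=-1.0000) → pose (0.7458, -6.3332, -3.3986)
step 3: θ'=-5.1486 (R=-0.5714) → pose (0.3731, -5.5391, -5.1486)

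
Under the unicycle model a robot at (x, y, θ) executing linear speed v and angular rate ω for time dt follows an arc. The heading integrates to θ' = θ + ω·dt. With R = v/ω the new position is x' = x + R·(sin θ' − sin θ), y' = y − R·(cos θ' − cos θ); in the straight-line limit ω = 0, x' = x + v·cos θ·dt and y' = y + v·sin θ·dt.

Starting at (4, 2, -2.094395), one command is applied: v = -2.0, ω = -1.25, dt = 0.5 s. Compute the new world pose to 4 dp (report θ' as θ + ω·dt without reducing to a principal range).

(4.7300, 2.6595, -2.7194)

θ' = -2.0944 + -1.25·0.5 = -2.7194
R = v/ω = -2.0/-1.25 = 1.6000
x' = 4 + 1.6000·(sin -2.7194 − sin -2.0944) = 4.7300
y' = 2 − 1.6000·(cos -2.7194 − cos -2.0944) = 2.6595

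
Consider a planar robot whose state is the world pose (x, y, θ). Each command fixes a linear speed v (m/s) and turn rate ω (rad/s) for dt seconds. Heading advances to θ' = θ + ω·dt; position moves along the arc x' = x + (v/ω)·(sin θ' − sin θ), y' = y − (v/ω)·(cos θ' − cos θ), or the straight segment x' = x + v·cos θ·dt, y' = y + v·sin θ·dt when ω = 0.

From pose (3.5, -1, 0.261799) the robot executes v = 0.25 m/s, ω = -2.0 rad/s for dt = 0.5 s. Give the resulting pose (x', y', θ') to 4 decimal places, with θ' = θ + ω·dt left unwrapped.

(3.6165, -1.0283, -0.7382)

θ' = 0.2618 + -2.0·0.5 = -0.7382
R = v/ω = 0.25/-2.0 = -0.1250
x' = 3.5 + -0.1250·(sin -0.7382 − sin 0.2618) = 3.6165
y' = -1 − -0.1250·(cos -0.7382 − cos 0.2618) = -1.0283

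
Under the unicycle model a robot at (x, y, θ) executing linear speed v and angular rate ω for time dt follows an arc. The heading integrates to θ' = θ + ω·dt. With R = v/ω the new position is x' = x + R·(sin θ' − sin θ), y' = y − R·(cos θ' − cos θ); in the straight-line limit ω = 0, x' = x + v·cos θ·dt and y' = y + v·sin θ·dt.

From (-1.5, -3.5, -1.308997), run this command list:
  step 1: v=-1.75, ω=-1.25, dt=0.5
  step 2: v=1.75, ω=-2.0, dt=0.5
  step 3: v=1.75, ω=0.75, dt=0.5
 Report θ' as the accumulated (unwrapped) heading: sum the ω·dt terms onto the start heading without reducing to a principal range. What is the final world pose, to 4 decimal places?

(-2.8968, -3.5204, -2.5590)

step 1: θ'=-1.9340 (R=1.4000) → pose (-1.4564, -2.6403, -1.9340)
step 2: θ'=-2.9340 (R=-0.8750) → pose (-2.0939, -3.1856, -2.9340)
step 3: θ'=-2.5590 (R=2.3333) → pose (-2.8968, -3.5204, -2.5590)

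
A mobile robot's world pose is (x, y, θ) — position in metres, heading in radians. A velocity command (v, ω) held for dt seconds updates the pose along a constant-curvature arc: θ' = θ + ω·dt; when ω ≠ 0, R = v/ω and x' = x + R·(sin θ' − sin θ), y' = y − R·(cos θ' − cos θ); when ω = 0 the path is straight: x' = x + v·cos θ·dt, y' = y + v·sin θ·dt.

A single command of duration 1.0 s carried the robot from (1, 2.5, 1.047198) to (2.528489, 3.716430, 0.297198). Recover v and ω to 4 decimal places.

Δθ = 0.297198 − 1.047198 = -0.750000
ω = Δθ/dt = -0.750000/1.0 = -0.7500
R = Δx/(sin θ' − sin θ) = -2.6667
v = R·ω = -2.6667·-0.7500 = 2.0000

v = 2.0000, ω = -0.7500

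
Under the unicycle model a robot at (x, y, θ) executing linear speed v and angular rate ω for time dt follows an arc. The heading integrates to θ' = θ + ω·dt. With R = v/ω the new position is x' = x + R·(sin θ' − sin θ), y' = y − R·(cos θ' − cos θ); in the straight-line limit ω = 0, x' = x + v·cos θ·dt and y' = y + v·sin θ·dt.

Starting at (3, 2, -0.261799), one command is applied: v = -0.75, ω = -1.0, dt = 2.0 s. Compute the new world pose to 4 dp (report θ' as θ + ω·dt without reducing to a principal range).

θ' = -0.2618 + -1.0·2.0 = -2.2618
R = v/ω = -0.75/-1.0 = 0.7500
x' = 3 + 0.7500·(sin -2.2618 − sin -0.2618) = 2.6162
y' = 2 − 0.7500·(cos -2.2618 − cos -0.2618) = 3.2024

(2.6162, 3.2024, -2.2618)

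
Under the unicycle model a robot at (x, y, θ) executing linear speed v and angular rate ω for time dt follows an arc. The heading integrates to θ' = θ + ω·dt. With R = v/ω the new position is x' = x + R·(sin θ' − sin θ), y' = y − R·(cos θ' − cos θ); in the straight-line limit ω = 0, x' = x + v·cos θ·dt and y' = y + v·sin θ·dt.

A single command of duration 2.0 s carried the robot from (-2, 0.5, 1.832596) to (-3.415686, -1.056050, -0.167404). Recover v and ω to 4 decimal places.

v = -1.2500, ω = -1.0000

Δθ = -0.167404 − 1.832596 = -2.000000
ω = Δθ/dt = -2.000000/2.0 = -1.0000
R = −Δy/(cos θ' − cos θ) = 1.2500
v = R·ω = 1.2500·-1.0000 = -1.2500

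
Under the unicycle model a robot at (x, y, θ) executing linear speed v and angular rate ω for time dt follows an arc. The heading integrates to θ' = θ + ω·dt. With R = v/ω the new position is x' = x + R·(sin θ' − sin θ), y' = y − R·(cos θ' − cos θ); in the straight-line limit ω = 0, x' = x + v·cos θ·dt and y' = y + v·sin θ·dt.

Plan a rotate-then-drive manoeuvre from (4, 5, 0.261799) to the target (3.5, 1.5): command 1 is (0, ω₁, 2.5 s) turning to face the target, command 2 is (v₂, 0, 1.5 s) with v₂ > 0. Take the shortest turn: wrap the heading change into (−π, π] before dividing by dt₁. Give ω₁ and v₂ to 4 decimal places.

ω₁ = -0.7898, v₂ = 2.3570

heading to target = atan2(1.5−5, 3.5−4) = -1.7127
Δθ = wrap(-1.7127 − 0.2618) = -1.9745; ω₁ = Δθ/dt₁ = -0.7898
distance = √((3.5−4)² + (1.5−5)²) = 3.5355; v₂ = distance/dt₂ = 2.3570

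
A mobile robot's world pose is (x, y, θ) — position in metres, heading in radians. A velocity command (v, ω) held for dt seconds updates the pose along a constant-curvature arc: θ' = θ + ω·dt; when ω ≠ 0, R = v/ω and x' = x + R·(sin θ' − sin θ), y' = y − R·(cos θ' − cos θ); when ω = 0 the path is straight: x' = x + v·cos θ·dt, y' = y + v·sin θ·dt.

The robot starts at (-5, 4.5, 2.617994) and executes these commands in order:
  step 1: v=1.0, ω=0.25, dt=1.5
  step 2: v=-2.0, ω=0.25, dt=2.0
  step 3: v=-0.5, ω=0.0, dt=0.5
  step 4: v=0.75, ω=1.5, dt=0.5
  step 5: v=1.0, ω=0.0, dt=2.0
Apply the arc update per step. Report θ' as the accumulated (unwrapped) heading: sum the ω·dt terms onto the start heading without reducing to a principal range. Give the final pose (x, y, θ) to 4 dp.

(-3.4134, 3.4516, 4.2430)

step 1: θ'=2.9930 (R=4.0000) → pose (-6.4078, 4.9918, 2.9930)
step 2: θ'=3.4930 (R=-8.0000) → pose (-2.4697, 5.3925, 3.4930)
step 3: θ'=3.4930 (straight) → pose (-2.2349, 5.4786, 3.4930)
step 4: θ'=4.2430 (R=0.5000) → pose (-2.5088, 5.2353, 4.2430)
step 5: θ'=4.2430 (straight) → pose (-3.4134, 3.4516, 4.2430)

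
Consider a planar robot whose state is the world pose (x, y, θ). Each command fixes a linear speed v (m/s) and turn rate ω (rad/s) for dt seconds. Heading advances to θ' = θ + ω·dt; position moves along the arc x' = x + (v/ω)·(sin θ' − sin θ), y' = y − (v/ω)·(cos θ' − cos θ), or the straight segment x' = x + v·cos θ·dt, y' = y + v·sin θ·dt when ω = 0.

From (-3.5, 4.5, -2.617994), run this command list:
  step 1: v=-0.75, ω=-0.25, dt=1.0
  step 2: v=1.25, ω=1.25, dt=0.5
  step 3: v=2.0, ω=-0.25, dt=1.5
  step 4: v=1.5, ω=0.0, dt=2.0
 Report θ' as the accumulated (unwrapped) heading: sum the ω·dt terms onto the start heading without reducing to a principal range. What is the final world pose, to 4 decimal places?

(-8.1806, 1.0037, -2.6180)

step 1: θ'=-2.8680 (R=3.0000) → pose (-2.8106, 4.7903, -2.8680)
step 2: θ'=-2.2430 (R=1.0000) → pose (-3.3229, 4.4502, -2.2430)
step 3: θ'=-2.6180 (R=-8.0000) → pose (-5.5825, 2.5037, -2.6180)
step 4: θ'=-2.6180 (straight) → pose (-8.1806, 1.0037, -2.6180)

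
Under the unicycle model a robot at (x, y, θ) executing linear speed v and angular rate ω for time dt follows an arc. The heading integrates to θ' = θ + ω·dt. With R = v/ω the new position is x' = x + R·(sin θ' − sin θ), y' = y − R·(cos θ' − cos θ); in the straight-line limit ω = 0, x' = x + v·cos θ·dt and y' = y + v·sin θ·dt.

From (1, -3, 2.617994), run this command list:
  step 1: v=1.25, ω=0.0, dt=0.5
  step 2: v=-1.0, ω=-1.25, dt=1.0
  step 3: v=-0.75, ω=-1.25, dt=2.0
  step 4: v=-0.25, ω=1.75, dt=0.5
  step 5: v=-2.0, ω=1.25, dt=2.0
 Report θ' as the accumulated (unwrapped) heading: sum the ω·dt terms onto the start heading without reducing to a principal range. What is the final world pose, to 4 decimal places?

step 1: θ'=2.6180 (straight) → pose (0.4587, -2.6875, 2.6180)
step 2: θ'=1.3680 (R=0.8000) → pose (0.8423, -3.5415, 1.3680)
step 3: θ'=-1.1320 (R=0.6000) → pose (-0.2885, -3.6755, -1.1320)
step 4: θ'=-0.2570 (R=-0.1429) → pose (-0.3815, -3.5980, -0.2570)
step 5: θ'=2.2430 (R=-1.6000) → pose (-2.0402, -6.1418, 2.2430)

(-2.0402, -6.1418, 2.2430)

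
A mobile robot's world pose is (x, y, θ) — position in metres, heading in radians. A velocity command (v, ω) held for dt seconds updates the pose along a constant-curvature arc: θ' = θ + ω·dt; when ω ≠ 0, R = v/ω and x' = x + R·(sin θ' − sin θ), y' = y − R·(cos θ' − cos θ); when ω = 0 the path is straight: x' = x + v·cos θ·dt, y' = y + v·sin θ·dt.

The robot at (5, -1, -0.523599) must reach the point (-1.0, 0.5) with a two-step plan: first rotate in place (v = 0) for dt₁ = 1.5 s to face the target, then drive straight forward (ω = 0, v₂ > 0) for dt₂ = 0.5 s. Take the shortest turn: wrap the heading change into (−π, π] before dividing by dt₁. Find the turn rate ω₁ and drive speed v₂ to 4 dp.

ω₁ = -1.9086, v₂ = 12.3693

heading to target = atan2(0.5−-1, -1−5) = 2.8966
Δθ = wrap(2.8966 − -0.5236) = -2.8630; ω₁ = Δθ/dt₁ = -1.9086
distance = √((-1−5)² + (0.5−-1)²) = 6.1847; v₂ = distance/dt₂ = 12.3693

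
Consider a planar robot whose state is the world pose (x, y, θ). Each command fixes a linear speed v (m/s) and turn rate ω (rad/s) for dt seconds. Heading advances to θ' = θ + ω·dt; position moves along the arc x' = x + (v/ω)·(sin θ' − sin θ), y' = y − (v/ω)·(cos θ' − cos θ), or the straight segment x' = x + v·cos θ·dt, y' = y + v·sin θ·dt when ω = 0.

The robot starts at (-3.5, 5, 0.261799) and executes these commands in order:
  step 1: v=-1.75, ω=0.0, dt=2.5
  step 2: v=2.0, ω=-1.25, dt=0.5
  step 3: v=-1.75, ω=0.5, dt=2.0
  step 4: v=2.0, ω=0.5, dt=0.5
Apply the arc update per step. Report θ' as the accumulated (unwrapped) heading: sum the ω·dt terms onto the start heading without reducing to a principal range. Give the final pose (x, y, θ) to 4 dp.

(-9.3463, 4.0486, 0.8868)

step 1: θ'=0.2618 (straight) → pose (-7.7259, 3.8677, 0.2618)
step 2: θ'=-0.3632 (R=-1.6000) → pose (-6.7434, 3.8178, -0.3632)
step 3: θ'=0.6368 (R=-3.5000) → pose (-10.0680, 3.3601, 0.6368)
step 4: θ'=0.8868 (R=4.0000) → pose (-9.3463, 4.0486, 0.8868)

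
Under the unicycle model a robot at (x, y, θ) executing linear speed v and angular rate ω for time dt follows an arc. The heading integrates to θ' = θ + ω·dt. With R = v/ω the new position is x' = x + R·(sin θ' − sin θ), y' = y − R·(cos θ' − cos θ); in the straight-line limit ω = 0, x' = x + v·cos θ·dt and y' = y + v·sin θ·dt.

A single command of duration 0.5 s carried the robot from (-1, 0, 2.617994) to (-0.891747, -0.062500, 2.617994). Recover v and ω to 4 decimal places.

Δθ = 2.617994 − 2.617994 = 0.000000
ω = Δθ/dt = 0.000000/0.5 = 0.0000
ω = 0 → v = (Δx·cos θ + Δy·sin θ)/dt = -0.2500

v = -0.2500, ω = 0.0000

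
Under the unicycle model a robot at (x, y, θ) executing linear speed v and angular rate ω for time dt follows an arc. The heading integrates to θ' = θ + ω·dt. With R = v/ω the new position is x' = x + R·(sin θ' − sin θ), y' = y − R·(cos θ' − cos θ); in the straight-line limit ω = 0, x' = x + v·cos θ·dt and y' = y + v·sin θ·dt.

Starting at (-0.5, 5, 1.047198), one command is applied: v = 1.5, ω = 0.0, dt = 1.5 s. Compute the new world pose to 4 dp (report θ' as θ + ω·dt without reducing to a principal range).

θ' = 1.0472 + 0.0·1.5 = 1.0472
ω = 0 → straight: x' = -0.5 + 1.5·cos(1.0472)·1.5 = 0.6250
y' = 5 + 1.5·sin(1.0472)·1.5 = 6.9486

(0.6250, 6.9486, 1.0472)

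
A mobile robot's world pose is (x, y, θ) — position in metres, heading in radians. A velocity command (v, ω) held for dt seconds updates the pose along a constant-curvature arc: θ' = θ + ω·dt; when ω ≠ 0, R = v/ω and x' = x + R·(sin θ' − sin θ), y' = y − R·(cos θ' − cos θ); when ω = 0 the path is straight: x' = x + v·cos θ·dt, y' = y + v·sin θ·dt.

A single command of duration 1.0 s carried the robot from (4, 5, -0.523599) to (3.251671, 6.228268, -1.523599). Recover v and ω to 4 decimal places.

Δθ = -1.523599 − -0.523599 = -1.000000
ω = Δθ/dt = -1.000000/1.0 = -1.0000
R = −Δy/(cos θ' − cos θ) = 1.5000
v = R·ω = 1.5000·-1.0000 = -1.5000

v = -1.5000, ω = -1.0000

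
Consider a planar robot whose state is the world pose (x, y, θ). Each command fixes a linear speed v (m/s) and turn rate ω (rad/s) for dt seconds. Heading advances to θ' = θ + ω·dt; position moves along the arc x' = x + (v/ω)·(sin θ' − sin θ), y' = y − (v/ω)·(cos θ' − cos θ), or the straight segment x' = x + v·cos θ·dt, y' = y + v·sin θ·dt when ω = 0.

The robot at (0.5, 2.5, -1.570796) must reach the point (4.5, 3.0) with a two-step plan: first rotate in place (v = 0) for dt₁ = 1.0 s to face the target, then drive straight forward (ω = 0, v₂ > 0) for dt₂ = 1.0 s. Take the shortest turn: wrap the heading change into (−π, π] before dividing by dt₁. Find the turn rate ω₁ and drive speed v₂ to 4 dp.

ω₁ = 1.6952, v₂ = 4.0311

heading to target = atan2(3−2.5, 4.5−0.5) = 0.1244
Δθ = wrap(0.1244 − -1.5708) = 1.6952; ω₁ = Δθ/dt₁ = 1.6952
distance = √((4.5−0.5)² + (3−2.5)²) = 4.0311; v₂ = distance/dt₂ = 4.0311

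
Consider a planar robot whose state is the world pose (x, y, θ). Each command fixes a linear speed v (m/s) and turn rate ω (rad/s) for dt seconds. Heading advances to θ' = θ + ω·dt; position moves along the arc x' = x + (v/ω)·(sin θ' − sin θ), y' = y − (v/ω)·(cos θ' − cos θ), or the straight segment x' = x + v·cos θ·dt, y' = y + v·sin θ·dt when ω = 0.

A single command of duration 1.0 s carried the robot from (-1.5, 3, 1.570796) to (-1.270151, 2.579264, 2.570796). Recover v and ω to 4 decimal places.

v = -0.5000, ω = 1.0000

Δθ = 2.570796 − 1.570796 = 1.000000
ω = Δθ/dt = 1.000000/1.0 = 1.0000
R = −Δy/(cos θ' − cos θ) = -0.5000
v = R·ω = -0.5000·1.0000 = -0.5000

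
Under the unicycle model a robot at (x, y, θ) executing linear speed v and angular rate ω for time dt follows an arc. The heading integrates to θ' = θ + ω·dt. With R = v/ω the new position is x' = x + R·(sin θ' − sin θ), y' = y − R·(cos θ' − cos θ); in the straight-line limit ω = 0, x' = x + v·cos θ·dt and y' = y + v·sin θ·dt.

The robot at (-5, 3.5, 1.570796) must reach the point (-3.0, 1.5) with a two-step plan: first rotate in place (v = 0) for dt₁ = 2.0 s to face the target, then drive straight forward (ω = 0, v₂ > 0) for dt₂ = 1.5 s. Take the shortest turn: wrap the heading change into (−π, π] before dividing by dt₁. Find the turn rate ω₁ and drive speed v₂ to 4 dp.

heading to target = atan2(1.5−3.5, -3−-5) = -0.7854
Δθ = wrap(-0.7854 − 1.5708) = -2.3562; ω₁ = Δθ/dt₁ = -1.1781
distance = √((-3−-5)² + (1.5−3.5)²) = 2.8284; v₂ = distance/dt₂ = 1.8856

ω₁ = -1.1781, v₂ = 1.8856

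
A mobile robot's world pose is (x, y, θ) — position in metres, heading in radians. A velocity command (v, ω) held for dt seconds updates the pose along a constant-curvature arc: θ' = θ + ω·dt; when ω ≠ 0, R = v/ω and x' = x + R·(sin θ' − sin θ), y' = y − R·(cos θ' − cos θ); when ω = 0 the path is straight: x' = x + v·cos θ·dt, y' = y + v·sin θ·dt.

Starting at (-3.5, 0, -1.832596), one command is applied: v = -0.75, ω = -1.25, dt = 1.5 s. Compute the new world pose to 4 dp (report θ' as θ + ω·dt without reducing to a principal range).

(-2.5987, 0.3511, -3.7076)

θ' = -1.8326 + -1.25·1.5 = -3.7076
R = v/ω = -0.75/-1.25 = 0.6000
x' = -3.5 + 0.6000·(sin -3.7076 − sin -1.8326) = -2.5987
y' = 0 − 0.6000·(cos -3.7076 − cos -1.8326) = 0.3511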